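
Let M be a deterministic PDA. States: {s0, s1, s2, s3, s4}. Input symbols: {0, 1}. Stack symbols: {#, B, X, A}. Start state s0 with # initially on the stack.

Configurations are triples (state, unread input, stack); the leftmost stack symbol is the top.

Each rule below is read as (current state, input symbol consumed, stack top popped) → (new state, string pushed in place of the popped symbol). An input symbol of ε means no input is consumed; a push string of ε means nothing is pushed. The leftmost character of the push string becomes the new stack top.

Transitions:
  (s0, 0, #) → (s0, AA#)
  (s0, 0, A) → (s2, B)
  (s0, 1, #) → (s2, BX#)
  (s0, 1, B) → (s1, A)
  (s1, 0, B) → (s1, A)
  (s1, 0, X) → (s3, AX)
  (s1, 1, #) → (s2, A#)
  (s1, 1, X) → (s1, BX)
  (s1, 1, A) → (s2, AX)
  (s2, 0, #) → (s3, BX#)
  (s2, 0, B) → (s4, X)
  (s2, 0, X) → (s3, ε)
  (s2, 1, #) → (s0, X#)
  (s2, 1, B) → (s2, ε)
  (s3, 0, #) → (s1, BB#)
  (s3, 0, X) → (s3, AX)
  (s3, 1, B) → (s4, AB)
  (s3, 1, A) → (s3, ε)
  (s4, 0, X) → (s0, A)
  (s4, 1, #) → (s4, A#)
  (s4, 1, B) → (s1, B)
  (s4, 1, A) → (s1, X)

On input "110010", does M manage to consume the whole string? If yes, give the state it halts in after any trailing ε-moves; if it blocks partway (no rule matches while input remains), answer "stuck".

stuck

(s0, 110010, #)
  read 1, top #: go to s2, push BX# → (s2, 10010, BX#)
  read 1, top B: go to s2, push ε → (s2, 0010, X#)
  read 0, top X: go to s3, push ε → (s3, 010, #)
  read 0, top #: go to s1, push BB# → (s1, 10, BB#)
No transition for (s1, 1, top B); M blocks with input 10 remaining.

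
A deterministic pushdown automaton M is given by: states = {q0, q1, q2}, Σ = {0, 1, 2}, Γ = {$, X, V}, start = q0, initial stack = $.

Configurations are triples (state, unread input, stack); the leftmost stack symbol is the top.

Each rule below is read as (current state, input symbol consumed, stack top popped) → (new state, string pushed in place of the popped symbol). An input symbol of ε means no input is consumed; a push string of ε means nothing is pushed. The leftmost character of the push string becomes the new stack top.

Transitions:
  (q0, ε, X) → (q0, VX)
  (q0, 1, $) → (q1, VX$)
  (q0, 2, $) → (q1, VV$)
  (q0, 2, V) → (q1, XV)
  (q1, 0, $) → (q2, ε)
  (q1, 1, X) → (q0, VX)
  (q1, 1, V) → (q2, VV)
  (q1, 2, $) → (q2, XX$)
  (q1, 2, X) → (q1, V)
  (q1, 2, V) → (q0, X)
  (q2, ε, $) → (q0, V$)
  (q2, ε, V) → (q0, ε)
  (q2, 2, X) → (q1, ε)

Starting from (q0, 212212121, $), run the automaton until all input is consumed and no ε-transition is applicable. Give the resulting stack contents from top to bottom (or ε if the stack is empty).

(q0, 212212121, $) ⊢ (q1, 12212121, VV$) ⊢ (q2, 2212121, VVV$) ⊢ (q0, 2212121, VV$) ⊢ (q1, 212121, XVV$) ⊢ (q1, 12121, VVV$) ⊢ (q2, 2121, VVVV$) ⊢ (q0, 2121, VVV$) ⊢ (q1, 121, XVVV$) ⊢ (q0, 21, VXVVV$) ⊢ (q1, 1, XVXVVV$) ⊢ (q0, ε, VXVXVVV$)
All input consumed in state q0 with stack VXVXVVV$.

VXVXVVV$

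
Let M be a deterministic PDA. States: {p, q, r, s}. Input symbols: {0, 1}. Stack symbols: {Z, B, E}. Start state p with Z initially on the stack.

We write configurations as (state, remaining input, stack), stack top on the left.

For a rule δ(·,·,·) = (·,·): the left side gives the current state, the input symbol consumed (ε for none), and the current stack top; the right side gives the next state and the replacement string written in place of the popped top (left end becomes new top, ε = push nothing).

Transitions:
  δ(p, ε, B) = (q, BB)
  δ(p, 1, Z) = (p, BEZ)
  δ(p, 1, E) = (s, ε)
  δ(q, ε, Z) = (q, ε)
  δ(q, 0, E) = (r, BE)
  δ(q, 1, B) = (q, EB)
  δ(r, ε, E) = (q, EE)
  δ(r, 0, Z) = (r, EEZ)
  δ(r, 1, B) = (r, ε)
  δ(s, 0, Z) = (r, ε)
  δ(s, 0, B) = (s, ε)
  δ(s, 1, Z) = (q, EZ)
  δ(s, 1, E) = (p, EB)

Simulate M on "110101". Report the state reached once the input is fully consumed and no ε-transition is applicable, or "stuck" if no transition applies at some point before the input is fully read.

(p, 110101, Z)
  read 1, top Z: go to p, push BEZ → (p, 10101, BEZ)
  ε-move, top B: go to q, push BB → (q, 10101, BBEZ)
  read 1, top B: go to q, push EB → (q, 0101, EBBEZ)
  read 0, top E: go to r, push BE → (r, 101, BEBBEZ)
  read 1, top B: go to r, push ε → (r, 01, EBBEZ)
  ε-move, top E: go to q, push EE → (q, 01, EEBBEZ)
  read 0, top E: go to r, push BE → (r, 1, BEEBBEZ)
  read 1, top B: go to r, push ε → (r, ε, EEBBEZ)
  ε-move, top E: go to q, push EE → (q, ε, EEEBBEZ)
All input consumed; M is in state q.

q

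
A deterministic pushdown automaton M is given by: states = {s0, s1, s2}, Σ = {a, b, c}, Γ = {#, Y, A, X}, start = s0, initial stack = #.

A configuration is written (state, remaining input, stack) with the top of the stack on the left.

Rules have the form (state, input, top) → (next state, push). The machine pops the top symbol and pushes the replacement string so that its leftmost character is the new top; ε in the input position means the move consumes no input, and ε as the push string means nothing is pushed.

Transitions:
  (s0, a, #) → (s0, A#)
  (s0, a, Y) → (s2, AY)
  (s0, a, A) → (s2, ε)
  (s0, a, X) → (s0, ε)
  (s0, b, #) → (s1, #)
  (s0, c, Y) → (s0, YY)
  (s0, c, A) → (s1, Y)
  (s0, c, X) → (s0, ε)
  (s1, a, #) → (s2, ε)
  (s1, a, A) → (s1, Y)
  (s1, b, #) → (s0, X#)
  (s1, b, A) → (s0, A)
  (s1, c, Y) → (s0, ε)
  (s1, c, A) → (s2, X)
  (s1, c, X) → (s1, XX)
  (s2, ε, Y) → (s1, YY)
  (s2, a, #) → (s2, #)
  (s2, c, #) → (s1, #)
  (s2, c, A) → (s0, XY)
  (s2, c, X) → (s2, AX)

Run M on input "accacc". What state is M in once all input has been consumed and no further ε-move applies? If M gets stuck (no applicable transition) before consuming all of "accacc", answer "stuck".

(s0, accacc, #)
  read a, top #: go to s0, push A# → (s0, ccacc, A#)
  read c, top A: go to s1, push Y → (s1, cacc, Y#)
  read c, top Y: go to s0, push ε → (s0, acc, #)
  read a, top #: go to s0, push A# → (s0, cc, A#)
  read c, top A: go to s1, push Y → (s1, c, Y#)
  read c, top Y: go to s0, push ε → (s0, ε, #)
All input consumed; M is in state s0.

s0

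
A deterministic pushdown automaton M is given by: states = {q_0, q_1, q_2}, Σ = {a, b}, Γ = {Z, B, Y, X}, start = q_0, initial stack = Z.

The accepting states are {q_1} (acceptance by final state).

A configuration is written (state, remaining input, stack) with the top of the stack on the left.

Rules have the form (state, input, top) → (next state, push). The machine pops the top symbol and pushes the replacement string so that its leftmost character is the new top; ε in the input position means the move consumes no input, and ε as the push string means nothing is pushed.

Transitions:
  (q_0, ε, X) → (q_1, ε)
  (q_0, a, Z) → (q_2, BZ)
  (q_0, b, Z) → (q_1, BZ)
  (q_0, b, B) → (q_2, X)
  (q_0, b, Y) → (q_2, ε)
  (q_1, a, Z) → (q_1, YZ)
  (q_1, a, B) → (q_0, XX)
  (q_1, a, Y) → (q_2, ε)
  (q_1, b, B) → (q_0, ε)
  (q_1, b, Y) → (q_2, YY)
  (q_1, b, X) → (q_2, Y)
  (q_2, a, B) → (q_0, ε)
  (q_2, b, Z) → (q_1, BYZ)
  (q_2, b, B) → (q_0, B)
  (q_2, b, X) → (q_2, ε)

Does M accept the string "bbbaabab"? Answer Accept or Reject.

Reject

(q_0, bbbaabab, Z)
  read b, top Z: go to q_1, push BZ → (q_1, bbaabab, BZ)
  read b, top B: go to q_0, push ε → (q_0, baabab, Z)
  read b, top Z: go to q_1, push BZ → (q_1, aabab, BZ)
  read a, top B: go to q_0, push XX → (q_0, abab, XXZ)
  ε-move, top X: go to q_1, push ε → (q_1, abab, XZ)
No transition applies at (q_1, abab, XZ); input not fully consumed.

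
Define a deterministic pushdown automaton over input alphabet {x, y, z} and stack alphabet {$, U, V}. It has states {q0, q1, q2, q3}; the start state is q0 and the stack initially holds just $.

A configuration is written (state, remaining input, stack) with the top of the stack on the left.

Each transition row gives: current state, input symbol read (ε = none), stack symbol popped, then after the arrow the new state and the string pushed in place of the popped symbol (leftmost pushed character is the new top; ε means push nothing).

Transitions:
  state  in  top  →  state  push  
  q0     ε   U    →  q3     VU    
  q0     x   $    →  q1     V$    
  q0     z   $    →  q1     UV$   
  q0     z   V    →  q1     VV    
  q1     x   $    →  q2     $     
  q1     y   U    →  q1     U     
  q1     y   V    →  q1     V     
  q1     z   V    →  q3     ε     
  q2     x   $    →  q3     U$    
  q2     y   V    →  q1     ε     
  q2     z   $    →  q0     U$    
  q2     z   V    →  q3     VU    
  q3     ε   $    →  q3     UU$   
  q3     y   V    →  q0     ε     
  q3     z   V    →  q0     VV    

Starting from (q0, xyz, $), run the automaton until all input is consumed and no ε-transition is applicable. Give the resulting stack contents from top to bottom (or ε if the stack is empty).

UU$

(q0, xyz, $)
  read x, top $: go to q1, push V$ → (q1, yz, V$)
  read y, top V: go to q1, push V → (q1, z, V$)
  read z, top V: go to q3, push ε → (q3, ε, $)
  ε-move, top $: go to q3, push UU$ → (q3, ε, UU$)
All input consumed in state q3 with stack UU$.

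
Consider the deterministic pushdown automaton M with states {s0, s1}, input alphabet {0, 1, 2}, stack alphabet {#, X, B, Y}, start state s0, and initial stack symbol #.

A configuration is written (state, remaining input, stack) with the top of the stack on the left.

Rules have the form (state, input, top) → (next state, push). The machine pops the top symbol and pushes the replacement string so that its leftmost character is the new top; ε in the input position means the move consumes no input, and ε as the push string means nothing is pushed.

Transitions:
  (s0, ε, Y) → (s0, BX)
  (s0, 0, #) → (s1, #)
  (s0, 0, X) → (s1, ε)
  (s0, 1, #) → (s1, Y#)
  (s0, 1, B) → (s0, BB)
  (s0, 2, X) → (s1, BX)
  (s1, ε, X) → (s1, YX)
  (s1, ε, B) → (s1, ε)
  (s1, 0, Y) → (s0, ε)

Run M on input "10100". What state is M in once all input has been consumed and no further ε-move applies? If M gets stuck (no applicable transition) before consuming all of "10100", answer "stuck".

(s0, 10100, #)
  read 1, top #: go to s1, push Y# → (s1, 0100, Y#)
  read 0, top Y: go to s0, push ε → (s0, 100, #)
  read 1, top #: go to s1, push Y# → (s1, 00, Y#)
  read 0, top Y: go to s0, push ε → (s0, 0, #)
  read 0, top #: go to s1, push # → (s1, ε, #)
All input consumed; M is in state s1.

s1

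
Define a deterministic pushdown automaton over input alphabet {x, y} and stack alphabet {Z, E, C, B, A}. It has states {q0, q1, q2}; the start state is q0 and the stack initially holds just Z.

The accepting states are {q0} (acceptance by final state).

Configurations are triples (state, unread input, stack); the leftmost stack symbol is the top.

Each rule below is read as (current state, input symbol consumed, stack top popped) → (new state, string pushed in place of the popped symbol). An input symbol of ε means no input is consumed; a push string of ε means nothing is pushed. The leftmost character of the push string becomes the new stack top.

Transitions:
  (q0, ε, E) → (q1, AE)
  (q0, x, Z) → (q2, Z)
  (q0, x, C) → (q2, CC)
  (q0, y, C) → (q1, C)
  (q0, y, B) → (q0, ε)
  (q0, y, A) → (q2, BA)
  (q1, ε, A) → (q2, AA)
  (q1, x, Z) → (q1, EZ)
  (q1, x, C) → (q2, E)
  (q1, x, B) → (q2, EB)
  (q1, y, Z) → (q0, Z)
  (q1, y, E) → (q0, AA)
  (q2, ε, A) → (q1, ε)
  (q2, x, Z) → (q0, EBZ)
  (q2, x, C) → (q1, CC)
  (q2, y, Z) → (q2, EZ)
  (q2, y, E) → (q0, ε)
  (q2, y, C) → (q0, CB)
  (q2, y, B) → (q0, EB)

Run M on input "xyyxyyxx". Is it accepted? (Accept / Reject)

Accept

(q0, xyyxyyxx, Z) ⊢ (q2, yyxyyxx, Z) ⊢ (q2, yxyyxx, EZ) ⊢ (q0, xyyxx, Z) ⊢ (q2, yyxx, Z) ⊢ (q2, yxx, EZ) ⊢ (q0, xx, Z) ⊢ (q2, x, Z) ⊢ (q0, ε, EBZ)
All input consumed; state q0 ∈ F.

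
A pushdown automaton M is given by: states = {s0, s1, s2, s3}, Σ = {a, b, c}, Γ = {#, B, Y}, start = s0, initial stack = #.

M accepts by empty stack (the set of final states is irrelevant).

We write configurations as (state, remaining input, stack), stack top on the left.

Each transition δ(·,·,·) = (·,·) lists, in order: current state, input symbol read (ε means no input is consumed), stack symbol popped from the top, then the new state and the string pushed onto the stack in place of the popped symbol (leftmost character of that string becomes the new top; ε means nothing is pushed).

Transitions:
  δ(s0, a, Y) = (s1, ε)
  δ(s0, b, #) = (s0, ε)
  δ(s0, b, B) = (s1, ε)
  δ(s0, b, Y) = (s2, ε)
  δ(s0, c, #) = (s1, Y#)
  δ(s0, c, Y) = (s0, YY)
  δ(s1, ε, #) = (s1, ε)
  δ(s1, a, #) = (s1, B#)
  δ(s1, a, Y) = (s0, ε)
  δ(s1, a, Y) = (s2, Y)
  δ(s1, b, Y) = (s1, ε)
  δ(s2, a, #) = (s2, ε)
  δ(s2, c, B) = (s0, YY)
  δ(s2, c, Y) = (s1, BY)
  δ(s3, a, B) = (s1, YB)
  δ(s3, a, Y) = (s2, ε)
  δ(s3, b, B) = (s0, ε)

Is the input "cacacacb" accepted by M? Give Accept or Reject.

One accepting computation: (s0, cacacacb, #) ⊢ (s1, acacacb, Y#) ⊢ (s0, cacacb, #) ⊢ (s1, acacb, Y#) ⊢ (s0, cacb, #) ⊢ (s1, acb, Y#) ⊢ (s0, cb, #) ⊢ (s1, b, Y#) ⊢ (s1, ε, #) ⊢ (s1, ε, ε)
All input consumed and the stack is empty.

Accept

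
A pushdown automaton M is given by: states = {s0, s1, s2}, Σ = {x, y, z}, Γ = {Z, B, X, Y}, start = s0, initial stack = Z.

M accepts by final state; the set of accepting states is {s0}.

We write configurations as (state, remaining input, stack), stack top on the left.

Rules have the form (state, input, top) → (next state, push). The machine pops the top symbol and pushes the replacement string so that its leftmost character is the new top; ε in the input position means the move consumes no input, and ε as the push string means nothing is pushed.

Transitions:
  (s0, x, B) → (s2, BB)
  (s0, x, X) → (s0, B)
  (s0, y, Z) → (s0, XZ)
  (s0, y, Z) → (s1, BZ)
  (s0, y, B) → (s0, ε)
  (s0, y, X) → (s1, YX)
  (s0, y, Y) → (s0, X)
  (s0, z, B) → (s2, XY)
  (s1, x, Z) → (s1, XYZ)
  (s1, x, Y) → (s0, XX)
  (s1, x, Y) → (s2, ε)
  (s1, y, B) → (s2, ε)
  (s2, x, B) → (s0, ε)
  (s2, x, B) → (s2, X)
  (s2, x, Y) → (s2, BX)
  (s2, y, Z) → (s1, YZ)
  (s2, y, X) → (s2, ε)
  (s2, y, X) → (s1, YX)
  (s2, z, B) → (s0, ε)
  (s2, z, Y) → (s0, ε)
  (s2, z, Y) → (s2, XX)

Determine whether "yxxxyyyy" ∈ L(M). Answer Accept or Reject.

Reject

No computation consumes all input and reaches a final state.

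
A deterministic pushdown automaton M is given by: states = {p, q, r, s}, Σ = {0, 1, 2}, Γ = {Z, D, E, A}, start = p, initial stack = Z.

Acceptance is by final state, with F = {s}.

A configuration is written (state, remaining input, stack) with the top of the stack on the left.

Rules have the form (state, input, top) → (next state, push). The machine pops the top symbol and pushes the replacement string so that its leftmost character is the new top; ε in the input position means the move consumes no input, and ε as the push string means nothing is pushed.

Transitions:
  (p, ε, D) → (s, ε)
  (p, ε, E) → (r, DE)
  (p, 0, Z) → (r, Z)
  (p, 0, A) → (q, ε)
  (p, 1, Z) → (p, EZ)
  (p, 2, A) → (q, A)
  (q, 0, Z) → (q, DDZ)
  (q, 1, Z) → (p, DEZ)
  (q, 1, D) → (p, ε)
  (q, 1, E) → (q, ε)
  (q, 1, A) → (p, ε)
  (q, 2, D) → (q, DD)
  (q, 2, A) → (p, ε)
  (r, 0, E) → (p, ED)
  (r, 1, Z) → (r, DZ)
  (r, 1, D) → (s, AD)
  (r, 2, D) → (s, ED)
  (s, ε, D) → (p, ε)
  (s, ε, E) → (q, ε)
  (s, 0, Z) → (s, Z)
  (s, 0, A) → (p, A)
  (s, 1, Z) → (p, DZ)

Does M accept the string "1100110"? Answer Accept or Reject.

Reject

(p, 1100110, Z) ⊢ (p, 100110, EZ) ⊢ (r, 100110, DEZ) ⊢ (s, 00110, ADEZ) ⊢ (p, 0110, ADEZ) ⊢ (q, 110, DEZ) ⊢ (p, 10, EZ) ⊢ (r, 10, DEZ) ⊢ (s, 0, ADEZ) ⊢ (p, ε, ADEZ)
All input consumed; state p ∉ F and no further ε-move applies.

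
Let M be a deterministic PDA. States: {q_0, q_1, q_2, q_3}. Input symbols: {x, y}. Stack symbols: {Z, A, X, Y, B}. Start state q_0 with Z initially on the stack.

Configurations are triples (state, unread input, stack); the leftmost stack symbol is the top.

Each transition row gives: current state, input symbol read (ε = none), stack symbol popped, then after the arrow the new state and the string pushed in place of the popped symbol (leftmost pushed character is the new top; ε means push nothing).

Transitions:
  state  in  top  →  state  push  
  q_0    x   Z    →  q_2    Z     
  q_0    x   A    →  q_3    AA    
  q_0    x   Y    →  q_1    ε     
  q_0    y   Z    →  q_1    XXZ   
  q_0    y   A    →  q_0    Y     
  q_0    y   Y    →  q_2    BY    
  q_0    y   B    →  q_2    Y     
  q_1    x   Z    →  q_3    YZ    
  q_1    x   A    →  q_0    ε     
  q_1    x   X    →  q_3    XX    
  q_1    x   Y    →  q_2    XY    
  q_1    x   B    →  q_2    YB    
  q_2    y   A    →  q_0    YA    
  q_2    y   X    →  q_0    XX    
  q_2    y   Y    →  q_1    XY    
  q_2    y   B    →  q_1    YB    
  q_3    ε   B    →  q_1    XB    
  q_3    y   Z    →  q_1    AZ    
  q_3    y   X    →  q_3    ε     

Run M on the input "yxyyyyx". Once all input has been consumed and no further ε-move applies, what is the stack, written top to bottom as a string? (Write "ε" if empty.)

(q_0, yxyyyyx, Z) ⊢ (q_1, xyyyyx, XXZ) ⊢ (q_3, yyyyx, XXXZ) ⊢ (q_3, yyyx, XXZ) ⊢ (q_3, yyx, XZ) ⊢ (q_3, yx, Z) ⊢ (q_1, x, AZ) ⊢ (q_0, ε, Z)
All input consumed in state q_0 with stack Z.

Z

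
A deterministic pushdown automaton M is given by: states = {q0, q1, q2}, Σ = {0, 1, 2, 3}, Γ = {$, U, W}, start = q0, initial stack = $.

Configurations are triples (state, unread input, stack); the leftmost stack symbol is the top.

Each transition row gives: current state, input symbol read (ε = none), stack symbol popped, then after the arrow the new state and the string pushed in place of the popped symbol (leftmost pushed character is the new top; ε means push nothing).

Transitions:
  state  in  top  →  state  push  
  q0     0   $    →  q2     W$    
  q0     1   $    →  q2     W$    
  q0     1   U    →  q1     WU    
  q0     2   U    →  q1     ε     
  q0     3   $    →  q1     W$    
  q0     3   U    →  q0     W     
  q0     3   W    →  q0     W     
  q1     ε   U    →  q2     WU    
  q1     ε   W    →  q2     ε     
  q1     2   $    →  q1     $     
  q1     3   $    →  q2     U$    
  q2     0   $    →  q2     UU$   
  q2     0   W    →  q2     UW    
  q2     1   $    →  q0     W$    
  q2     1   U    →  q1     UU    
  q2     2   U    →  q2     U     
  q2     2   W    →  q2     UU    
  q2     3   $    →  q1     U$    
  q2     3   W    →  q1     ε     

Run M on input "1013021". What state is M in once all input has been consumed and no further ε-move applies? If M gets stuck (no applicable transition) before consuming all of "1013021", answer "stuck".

(q0, 1013021, $) ⊢ (q2, 013021, W$) ⊢ (q2, 13021, UW$) ⊢ (q1, 3021, UUW$) ⊢ (q2, 3021, WUUW$) ⊢ (q1, 021, UUW$) ⊢ (q2, 021, WUUW$) ⊢ (q2, 21, UWUUW$) ⊢ (q2, 1, UWUUW$) ⊢ (q1, ε, UUWUUW$) ⊢ (q2, ε, WUUWUUW$)
All input consumed; M is in state q2.

q2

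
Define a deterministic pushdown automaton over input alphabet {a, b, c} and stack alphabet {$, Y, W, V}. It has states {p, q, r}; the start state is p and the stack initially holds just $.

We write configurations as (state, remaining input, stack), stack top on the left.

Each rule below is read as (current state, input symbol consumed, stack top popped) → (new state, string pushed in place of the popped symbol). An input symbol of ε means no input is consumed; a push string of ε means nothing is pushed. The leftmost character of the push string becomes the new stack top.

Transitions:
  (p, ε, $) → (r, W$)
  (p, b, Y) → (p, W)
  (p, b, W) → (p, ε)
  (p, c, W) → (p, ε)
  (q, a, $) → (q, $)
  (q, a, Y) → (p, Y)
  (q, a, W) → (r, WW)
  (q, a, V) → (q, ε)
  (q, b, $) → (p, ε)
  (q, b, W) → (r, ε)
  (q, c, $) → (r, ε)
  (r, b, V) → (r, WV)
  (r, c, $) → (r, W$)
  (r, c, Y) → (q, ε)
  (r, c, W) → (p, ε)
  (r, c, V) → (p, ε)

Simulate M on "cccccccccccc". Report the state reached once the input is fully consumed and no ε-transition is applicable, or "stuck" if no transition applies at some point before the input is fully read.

r

(p, cccccccccccc, $) ⊢ (r, cccccccccccc, W$) ⊢ (p, ccccccccccc, $) ⊢ (r, ccccccccccc, W$) ⊢ (p, cccccccccc, $) ⊢ (r, cccccccccc, W$) ⊢ (p, ccccccccc, $) ⊢ (r, ccccccccc, W$) ⊢ (p, cccccccc, $) ⊢ (r, cccccccc, W$) ⊢ (p, ccccccc, $) ⊢ (r, ccccccc, W$) ⊢ (p, cccccc, $) ⊢ (r, cccccc, W$) ⊢ (p, ccccc, $) ⊢ (r, ccccc, W$) ⊢ (p, cccc, $) ⊢ (r, cccc, W$) ⊢ (p, ccc, $) ⊢ (r, ccc, W$) ⊢ (p, cc, $) ⊢ (r, cc, W$) ⊢ (p, c, $) ⊢ (r, c, W$) ⊢ (p, ε, $) ⊢ (r, ε, W$)
All input consumed; M is in state r.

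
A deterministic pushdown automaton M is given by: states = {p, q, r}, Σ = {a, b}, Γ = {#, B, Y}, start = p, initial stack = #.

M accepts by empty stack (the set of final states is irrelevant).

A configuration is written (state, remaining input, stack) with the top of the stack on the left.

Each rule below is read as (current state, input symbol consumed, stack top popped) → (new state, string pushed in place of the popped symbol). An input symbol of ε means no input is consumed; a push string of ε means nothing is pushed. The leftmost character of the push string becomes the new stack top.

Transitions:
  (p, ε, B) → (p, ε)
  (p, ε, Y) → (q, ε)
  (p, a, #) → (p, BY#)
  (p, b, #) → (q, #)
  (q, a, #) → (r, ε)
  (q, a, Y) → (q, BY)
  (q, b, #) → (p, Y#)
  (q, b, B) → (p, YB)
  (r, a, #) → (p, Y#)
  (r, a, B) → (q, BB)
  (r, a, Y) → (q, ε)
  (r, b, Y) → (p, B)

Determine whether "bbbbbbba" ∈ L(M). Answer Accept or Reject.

(p, bbbbbbba, #) ⊢ (q, bbbbbba, #) ⊢ (p, bbbbba, Y#) ⊢ (q, bbbbba, #) ⊢ (p, bbbba, Y#) ⊢ (q, bbbba, #) ⊢ (p, bbba, Y#) ⊢ (q, bbba, #) ⊢ (p, bba, Y#) ⊢ (q, bba, #) ⊢ (p, ba, Y#) ⊢ (q, ba, #) ⊢ (p, a, Y#) ⊢ (q, a, #) ⊢ (r, ε, ε)
All input consumed and the stack is empty.

Accept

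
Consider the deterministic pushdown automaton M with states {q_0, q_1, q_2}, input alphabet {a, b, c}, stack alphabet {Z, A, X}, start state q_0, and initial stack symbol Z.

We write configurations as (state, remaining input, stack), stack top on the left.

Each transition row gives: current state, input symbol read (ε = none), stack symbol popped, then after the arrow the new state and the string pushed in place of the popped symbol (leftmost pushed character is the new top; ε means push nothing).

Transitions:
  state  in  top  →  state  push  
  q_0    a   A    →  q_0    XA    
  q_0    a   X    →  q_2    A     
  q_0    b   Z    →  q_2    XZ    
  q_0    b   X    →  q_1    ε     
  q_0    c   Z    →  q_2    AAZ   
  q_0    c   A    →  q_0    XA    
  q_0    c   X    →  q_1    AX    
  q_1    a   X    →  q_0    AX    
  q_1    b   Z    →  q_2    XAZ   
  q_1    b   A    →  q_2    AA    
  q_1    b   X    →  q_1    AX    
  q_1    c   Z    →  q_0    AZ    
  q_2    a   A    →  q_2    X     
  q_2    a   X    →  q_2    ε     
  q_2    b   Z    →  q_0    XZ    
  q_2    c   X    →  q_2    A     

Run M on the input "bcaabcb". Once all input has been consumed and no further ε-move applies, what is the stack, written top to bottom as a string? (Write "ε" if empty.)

AAXZ

(q_0, bcaabcb, Z)
  read b, top Z: go to q_2, push XZ → (q_2, caabcb, XZ)
  read c, top X: go to q_2, push A → (q_2, aabcb, AZ)
  read a, top A: go to q_2, push X → (q_2, abcb, XZ)
  read a, top X: go to q_2, push ε → (q_2, bcb, Z)
  read b, top Z: go to q_0, push XZ → (q_0, cb, XZ)
  read c, top X: go to q_1, push AX → (q_1, b, AXZ)
  read b, top A: go to q_2, push AA → (q_2, ε, AAXZ)
All input consumed in state q_2 with stack AAXZ.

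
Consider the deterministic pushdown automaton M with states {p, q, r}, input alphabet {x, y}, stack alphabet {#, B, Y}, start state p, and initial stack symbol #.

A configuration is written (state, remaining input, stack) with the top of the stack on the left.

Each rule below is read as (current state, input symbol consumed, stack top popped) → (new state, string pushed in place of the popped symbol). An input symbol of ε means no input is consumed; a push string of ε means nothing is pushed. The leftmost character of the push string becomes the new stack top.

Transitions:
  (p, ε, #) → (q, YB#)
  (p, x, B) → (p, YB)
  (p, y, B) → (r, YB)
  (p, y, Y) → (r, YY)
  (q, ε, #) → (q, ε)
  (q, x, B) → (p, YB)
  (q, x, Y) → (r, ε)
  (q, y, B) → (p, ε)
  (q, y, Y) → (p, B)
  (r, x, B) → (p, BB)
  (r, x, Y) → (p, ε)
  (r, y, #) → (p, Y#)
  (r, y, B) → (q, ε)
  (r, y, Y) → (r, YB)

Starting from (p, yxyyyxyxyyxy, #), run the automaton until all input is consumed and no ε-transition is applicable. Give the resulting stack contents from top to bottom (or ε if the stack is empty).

YBBBYBB#

(p, yxyyyxyxyyxy, #)
  ε-move, top #: go to q, push YB# → (q, yxyyyxyxyyxy, YB#)
  read y, top Y: go to p, push B → (p, xyyyxyxyyxy, BB#)
  read x, top B: go to p, push YB → (p, yyyxyxyyxy, YBB#)
  read y, top Y: go to r, push YY → (r, yyxyxyyxy, YYBB#)
  read y, top Y: go to r, push YB → (r, yxyxyyxy, YBYBB#)
  read y, top Y: go to r, push YB → (r, xyxyyxy, YBBYBB#)
  read x, top Y: go to p, push ε → (p, yxyyxy, BBYBB#)
  read y, top B: go to r, push YB → (r, xyyxy, YBBYBB#)
  read x, top Y: go to p, push ε → (p, yyxy, BBYBB#)
  read y, top B: go to r, push YB → (r, yxy, YBBYBB#)
  read y, top Y: go to r, push YB → (r, xy, YBBBYBB#)
  read x, top Y: go to p, push ε → (p, y, BBBYBB#)
  read y, top B: go to r, push YB → (r, ε, YBBBYBB#)
All input consumed in state r with stack YBBBYBB#.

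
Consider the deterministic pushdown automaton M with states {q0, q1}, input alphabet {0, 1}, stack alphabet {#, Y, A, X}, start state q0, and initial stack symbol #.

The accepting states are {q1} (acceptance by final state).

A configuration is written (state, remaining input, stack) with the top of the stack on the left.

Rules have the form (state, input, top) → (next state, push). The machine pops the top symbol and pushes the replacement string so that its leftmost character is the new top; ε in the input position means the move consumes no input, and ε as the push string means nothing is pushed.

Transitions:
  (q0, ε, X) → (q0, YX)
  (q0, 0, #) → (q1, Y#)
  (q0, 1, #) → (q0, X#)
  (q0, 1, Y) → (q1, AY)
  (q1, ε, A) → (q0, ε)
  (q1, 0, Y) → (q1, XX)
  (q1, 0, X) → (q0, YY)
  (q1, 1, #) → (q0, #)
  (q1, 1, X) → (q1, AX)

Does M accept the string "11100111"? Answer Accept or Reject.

Reject

(q0, 11100111, #) ⊢ (q0, 1100111, X#) ⊢ (q0, 1100111, YX#) ⊢ (q1, 100111, AYX#) ⊢ (q0, 100111, YX#) ⊢ (q1, 00111, AYX#) ⊢ (q0, 00111, YX#)
No transition applies at (q0, 00111, YX#); input not fully consumed.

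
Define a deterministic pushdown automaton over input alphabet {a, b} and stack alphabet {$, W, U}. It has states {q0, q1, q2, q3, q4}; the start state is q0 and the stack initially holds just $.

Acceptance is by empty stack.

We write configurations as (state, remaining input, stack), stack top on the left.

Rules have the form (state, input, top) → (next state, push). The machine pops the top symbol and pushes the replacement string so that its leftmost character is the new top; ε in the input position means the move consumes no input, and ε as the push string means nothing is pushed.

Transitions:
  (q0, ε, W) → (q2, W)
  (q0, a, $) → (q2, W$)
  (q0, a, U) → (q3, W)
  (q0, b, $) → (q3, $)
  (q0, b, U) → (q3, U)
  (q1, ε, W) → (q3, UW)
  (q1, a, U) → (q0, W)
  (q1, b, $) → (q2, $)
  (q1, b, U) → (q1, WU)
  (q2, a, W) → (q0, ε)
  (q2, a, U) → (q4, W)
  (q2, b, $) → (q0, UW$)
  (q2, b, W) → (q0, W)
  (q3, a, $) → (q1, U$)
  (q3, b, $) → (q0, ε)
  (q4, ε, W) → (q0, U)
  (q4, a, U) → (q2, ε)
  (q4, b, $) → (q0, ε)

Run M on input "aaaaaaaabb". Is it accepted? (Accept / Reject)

(q0, aaaaaaaabb, $) ⊢ (q2, aaaaaaabb, W$) ⊢ (q0, aaaaaabb, $) ⊢ (q2, aaaaabb, W$) ⊢ (q0, aaaabb, $) ⊢ (q2, aaabb, W$) ⊢ (q0, aabb, $) ⊢ (q2, abb, W$) ⊢ (q0, bb, $) ⊢ (q3, b, $) ⊢ (q0, ε, ε)
All input consumed and the stack is empty.

Accept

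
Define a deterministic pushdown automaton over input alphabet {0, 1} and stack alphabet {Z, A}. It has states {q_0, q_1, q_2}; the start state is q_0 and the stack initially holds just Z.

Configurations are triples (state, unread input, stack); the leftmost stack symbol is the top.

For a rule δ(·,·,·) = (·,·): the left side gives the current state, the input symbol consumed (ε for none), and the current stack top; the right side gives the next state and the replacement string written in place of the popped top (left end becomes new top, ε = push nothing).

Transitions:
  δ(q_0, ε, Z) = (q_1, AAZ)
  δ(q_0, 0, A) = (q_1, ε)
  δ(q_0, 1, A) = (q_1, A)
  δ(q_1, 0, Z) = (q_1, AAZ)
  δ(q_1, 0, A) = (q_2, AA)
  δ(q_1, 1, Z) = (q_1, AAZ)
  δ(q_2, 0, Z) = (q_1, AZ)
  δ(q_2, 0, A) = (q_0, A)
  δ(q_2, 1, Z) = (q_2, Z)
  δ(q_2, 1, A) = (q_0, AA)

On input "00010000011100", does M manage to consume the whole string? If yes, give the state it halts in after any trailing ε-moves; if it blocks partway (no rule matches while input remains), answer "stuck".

stuck

(q_0, 00010000011100, Z) ⊢ (q_1, 00010000011100, AAZ) ⊢ (q_2, 0010000011100, AAAZ) ⊢ (q_0, 010000011100, AAAZ) ⊢ (q_1, 10000011100, AAZ)
No transition for (q_1, 1, top A); M blocks with input 10000011100 remaining.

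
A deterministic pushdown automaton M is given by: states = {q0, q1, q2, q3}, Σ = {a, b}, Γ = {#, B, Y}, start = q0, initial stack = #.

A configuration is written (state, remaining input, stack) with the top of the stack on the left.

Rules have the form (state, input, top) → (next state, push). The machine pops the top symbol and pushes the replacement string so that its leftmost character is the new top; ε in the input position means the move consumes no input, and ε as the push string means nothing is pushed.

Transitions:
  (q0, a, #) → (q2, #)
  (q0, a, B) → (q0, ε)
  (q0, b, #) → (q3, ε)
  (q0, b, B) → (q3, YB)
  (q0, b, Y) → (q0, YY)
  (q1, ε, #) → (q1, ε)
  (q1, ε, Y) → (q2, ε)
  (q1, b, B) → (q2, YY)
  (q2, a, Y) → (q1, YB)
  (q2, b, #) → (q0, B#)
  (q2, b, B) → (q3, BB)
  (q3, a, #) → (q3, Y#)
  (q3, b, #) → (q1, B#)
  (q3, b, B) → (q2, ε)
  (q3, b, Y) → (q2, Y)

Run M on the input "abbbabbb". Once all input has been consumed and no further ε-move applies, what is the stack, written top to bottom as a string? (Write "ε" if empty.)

BBB#

(q0, abbbabbb, #)
  read a, top #: go to q2, push # → (q2, bbbabbb, #)
  read b, top #: go to q0, push B# → (q0, bbabbb, B#)
  read b, top B: go to q3, push YB → (q3, babbb, YB#)
  read b, top Y: go to q2, push Y → (q2, abbb, YB#)
  read a, top Y: go to q1, push YB → (q1, bbb, YBB#)
  ε-move, top Y: go to q2, push ε → (q2, bbb, BB#)
  read b, top B: go to q3, push BB → (q3, bb, BBB#)
  read b, top B: go to q2, push ε → (q2, b, BB#)
  read b, top B: go to q3, push BB → (q3, ε, BBB#)
All input consumed in state q3 with stack BBB#.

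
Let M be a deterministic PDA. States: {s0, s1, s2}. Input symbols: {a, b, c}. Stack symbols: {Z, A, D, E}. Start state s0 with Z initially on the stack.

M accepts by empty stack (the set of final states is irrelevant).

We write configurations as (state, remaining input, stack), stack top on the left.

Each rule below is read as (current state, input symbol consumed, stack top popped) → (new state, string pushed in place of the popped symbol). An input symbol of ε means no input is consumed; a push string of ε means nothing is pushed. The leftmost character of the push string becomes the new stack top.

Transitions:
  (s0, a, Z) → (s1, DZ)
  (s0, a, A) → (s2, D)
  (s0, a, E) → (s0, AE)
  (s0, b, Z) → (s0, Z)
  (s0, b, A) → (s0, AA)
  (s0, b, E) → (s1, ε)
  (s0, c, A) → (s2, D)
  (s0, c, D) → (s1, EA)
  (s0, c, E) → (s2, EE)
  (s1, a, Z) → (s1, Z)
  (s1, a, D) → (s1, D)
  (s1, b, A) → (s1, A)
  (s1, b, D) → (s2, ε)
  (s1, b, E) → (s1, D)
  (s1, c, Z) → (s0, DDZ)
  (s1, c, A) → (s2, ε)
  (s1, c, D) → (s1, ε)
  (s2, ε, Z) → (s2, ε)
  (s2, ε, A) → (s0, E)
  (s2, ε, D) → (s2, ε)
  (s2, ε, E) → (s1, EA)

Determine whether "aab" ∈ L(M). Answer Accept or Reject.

(s0, aab, Z)
  read a, top Z: go to s1, push DZ → (s1, ab, DZ)
  read a, top D: go to s1, push D → (s1, b, DZ)
  read b, top D: go to s2, push ε → (s2, ε, Z)
  ε-move, top Z: go to s2, push ε → (s2, ε, ε)
All input consumed and the stack is empty.

Accept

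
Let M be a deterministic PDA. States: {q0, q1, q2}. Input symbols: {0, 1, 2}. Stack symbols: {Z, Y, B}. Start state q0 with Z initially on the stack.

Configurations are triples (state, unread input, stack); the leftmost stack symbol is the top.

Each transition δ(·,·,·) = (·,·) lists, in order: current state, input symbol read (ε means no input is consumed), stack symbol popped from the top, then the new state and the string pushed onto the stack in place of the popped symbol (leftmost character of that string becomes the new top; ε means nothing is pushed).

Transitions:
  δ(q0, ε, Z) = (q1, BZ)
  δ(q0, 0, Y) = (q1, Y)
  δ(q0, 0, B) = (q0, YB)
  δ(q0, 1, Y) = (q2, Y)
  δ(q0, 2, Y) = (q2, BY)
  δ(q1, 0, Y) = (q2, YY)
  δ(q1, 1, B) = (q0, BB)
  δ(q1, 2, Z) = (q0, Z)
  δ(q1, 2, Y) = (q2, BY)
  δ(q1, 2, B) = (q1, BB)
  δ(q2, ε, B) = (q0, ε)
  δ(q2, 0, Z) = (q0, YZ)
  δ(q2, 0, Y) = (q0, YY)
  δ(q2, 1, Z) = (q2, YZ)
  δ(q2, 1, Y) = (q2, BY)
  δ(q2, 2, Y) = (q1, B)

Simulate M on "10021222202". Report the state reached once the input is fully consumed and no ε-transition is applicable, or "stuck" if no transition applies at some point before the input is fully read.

(q0, 10021222202, Z)
  ε-move, top Z: go to q1, push BZ → (q1, 10021222202, BZ)
  read 1, top B: go to q0, push BB → (q0, 0021222202, BBZ)
  read 0, top B: go to q0, push YB → (q0, 021222202, YBBZ)
  read 0, top Y: go to q1, push Y → (q1, 21222202, YBBZ)
  read 2, top Y: go to q2, push BY → (q2, 1222202, BYBBZ)
  ε-move, top B: go to q0, push ε → (q0, 1222202, YBBZ)
  read 1, top Y: go to q2, push Y → (q2, 222202, YBBZ)
  read 2, top Y: go to q1, push B → (q1, 22202, BBBZ)
  read 2, top B: go to q1, push BB → (q1, 2202, BBBBZ)
  read 2, top B: go to q1, push BB → (q1, 202, BBBBBZ)
  read 2, top B: go to q1, push BB → (q1, 02, BBBBBBZ)
No transition for (q1, 0, top B); M blocks with input 02 remaining.

stuck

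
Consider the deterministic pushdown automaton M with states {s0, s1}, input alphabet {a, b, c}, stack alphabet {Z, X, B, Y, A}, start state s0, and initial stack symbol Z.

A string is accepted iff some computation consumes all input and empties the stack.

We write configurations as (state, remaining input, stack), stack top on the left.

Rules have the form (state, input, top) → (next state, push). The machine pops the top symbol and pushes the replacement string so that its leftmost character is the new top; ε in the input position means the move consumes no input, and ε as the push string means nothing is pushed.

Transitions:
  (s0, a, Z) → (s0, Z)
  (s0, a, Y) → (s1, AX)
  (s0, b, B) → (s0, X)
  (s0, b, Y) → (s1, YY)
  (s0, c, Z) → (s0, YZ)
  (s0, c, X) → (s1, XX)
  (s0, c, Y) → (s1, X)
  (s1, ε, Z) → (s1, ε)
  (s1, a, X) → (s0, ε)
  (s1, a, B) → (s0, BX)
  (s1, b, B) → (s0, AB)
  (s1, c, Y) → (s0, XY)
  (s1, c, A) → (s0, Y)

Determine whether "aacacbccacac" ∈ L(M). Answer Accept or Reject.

(s0, aacacbccacac, Z)
  read a, top Z: go to s0, push Z → (s0, acacbccacac, Z)
  read a, top Z: go to s0, push Z → (s0, cacbccacac, Z)
  read c, top Z: go to s0, push YZ → (s0, acbccacac, YZ)
  read a, top Y: go to s1, push AX → (s1, cbccacac, AXZ)
  read c, top A: go to s0, push Y → (s0, bccacac, YXZ)
  read b, top Y: go to s1, push YY → (s1, ccacac, YYXZ)
  read c, top Y: go to s0, push XY → (s0, cacac, XYYXZ)
  read c, top X: go to s1, push XX → (s1, acac, XXYYXZ)
  read a, top X: go to s0, push ε → (s0, cac, XYYXZ)
  read c, top X: go to s1, push XX → (s1, ac, XXYYXZ)
  read a, top X: go to s0, push ε → (s0, c, XYYXZ)
  read c, top X: go to s1, push XX → (s1, ε, XXYYXZ)
All input consumed; stack is XXYYXZ, not empty, and no further ε-move applies.

Reject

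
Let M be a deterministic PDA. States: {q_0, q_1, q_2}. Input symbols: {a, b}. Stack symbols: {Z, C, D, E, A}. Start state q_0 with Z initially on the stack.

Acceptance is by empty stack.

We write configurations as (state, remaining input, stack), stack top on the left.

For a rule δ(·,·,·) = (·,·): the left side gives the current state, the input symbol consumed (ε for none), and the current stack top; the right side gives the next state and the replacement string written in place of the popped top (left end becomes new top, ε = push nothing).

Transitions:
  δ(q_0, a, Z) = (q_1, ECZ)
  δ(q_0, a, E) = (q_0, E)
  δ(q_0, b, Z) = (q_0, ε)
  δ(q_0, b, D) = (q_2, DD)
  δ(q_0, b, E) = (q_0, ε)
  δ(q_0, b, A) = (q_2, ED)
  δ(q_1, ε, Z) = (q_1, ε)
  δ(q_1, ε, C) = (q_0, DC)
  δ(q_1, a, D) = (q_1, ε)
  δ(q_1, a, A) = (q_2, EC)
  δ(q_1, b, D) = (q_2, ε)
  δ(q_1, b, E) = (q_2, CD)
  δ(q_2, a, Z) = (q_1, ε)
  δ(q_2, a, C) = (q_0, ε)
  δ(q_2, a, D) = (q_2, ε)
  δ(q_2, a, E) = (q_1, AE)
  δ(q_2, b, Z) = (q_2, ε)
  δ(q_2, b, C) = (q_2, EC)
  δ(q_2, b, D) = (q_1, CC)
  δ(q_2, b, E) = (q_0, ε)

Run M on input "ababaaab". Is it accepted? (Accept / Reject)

Accept

(q_0, ababaaab, Z)
  read a, top Z: go to q_1, push ECZ → (q_1, babaaab, ECZ)
  read b, top E: go to q_2, push CD → (q_2, abaaab, CDCZ)
  read a, top C: go to q_0, push ε → (q_0, baaab, DCZ)
  read b, top D: go to q_2, push DD → (q_2, aaab, DDCZ)
  read a, top D: go to q_2, push ε → (q_2, aab, DCZ)
  read a, top D: go to q_2, push ε → (q_2, ab, CZ)
  read a, top C: go to q_0, push ε → (q_0, b, Z)
  read b, top Z: go to q_0, push ε → (q_0, ε, ε)
All input consumed and the stack is empty.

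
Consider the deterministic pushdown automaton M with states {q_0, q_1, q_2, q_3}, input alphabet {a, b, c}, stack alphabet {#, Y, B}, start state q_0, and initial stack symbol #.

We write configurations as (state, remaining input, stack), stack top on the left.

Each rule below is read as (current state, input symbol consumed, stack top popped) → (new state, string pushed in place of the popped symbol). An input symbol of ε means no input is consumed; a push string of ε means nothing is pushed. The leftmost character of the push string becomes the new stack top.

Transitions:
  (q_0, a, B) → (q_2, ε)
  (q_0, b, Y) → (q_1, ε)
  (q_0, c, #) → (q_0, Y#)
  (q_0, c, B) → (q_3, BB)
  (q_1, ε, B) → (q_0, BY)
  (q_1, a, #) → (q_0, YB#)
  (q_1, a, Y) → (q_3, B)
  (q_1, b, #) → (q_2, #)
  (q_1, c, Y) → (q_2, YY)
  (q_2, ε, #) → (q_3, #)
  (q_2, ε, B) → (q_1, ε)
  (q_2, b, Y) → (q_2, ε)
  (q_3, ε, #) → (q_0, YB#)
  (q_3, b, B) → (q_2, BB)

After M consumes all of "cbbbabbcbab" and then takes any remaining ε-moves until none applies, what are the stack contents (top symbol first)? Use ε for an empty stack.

(q_0, cbbbabbcbab, #) ⊢ (q_0, bbbabbcbab, Y#) ⊢ (q_1, bbabbcbab, #) ⊢ (q_2, babbcbab, #) ⊢ (q_3, babbcbab, #) ⊢ (q_0, babbcbab, YB#) ⊢ (q_1, abbcbab, B#) ⊢ (q_0, abbcbab, BY#) ⊢ (q_2, bbcbab, Y#) ⊢ (q_2, bcbab, #) ⊢ (q_3, bcbab, #) ⊢ (q_0, bcbab, YB#) ⊢ (q_1, cbab, B#) ⊢ (q_0, cbab, BY#) ⊢ (q_3, bab, BBY#) ⊢ (q_2, ab, BBBY#) ⊢ (q_1, ab, BBY#) ⊢ (q_0, ab, BYBY#) ⊢ (q_2, b, YBY#) ⊢ (q_2, ε, BY#) ⊢ (q_1, ε, Y#)
All input consumed in state q_1 with stack Y#.

Y#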